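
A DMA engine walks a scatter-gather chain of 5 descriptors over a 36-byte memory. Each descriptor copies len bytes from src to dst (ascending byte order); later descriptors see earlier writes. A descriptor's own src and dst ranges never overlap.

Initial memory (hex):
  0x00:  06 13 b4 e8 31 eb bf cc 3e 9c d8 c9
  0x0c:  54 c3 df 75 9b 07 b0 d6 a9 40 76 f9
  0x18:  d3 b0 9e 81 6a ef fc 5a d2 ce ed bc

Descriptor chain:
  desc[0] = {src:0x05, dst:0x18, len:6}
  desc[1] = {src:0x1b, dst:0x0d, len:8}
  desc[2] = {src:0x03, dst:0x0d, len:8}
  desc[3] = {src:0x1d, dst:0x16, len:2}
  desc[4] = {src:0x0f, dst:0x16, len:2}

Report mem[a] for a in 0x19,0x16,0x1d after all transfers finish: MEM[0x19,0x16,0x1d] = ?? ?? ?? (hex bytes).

MEM[0x19,0x16,0x1d] = bf eb d8

D0: mem[0x18..0x1d] <- [eb bf cc 3e 9c d8]
D1: mem[0x0d..0x14] <- [3e 9c d8 fc 5a d2 ce ed]
D2: mem[0x0d..0x14] <- [e8 31 eb bf cc 3e 9c d8]
D3: mem[0x16..0x17] <- [d8 fc]
D4: mem[0x16..0x17] <- [eb bf]
query mem[0x19]=0xbf, mem[0x16]=0xeb, mem[0x1d]=0xd8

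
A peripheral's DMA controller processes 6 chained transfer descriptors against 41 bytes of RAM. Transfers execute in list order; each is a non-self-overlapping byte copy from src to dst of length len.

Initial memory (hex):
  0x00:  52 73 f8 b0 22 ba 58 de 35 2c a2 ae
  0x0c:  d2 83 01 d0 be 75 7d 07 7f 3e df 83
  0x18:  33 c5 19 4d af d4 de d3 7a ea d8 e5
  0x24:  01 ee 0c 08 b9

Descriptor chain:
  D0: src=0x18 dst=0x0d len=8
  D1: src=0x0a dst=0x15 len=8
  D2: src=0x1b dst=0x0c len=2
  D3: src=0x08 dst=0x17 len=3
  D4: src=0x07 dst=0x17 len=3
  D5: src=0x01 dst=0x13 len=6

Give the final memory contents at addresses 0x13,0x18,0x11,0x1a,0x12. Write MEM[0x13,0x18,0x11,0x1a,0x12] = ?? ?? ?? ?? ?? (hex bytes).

D0: mem[0x0d..0x14] <- [33 c5 19 4d af d4 de d3]
D1: mem[0x15..0x1c] <- [a2 ae d2 33 c5 19 4d af]
D2: mem[0x0c..0x0d] <- [4d af]
D3: mem[0x17..0x19] <- [35 2c a2]
D4: mem[0x17..0x19] <- [de 35 2c]
D5: mem[0x13..0x18] <- [73 f8 b0 22 ba 58]
query mem[0x13]=0x73, mem[0x18]=0x58, mem[0x11]=0xaf, mem[0x1a]=0x19, mem[0x12]=0xd4

MEM[0x13,0x18,0x11,0x1a,0x12] = 73 58 af 19 d4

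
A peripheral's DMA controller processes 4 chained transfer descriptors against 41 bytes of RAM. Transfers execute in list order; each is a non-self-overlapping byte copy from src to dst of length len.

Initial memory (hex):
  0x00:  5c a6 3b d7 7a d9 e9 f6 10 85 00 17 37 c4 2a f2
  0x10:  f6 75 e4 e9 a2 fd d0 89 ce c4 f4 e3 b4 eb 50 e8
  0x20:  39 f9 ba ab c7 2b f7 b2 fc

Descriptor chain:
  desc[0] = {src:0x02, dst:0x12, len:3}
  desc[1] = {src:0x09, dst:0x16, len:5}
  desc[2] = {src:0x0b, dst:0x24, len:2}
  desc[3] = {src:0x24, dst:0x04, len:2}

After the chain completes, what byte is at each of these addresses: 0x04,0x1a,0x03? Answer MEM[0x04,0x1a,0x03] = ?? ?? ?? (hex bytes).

[0] 0x02->0x12 len=3 : 3b d7 7a
[1] 0x09->0x16 len=5 : 85 00 17 37 c4
[2] 0x0b->0x24 len=2 : 17 37
[3] 0x24->0x04 len=2 : 17 37
query mem[0x04]=0x17, mem[0x1a]=0xc4, mem[0x03]=0xd7

MEM[0x04,0x1a,0x03] = 17 c4 d7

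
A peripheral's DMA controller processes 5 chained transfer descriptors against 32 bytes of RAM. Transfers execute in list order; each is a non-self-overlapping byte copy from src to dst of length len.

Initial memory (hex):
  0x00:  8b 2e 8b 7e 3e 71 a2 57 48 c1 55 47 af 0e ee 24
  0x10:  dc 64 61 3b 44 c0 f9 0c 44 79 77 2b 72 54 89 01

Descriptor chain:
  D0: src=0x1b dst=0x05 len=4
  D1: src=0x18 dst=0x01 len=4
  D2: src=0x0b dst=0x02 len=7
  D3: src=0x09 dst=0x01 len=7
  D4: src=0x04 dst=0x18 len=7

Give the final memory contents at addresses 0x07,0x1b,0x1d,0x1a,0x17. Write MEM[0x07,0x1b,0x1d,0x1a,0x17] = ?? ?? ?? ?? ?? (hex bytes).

MEM[0x07,0x1b,0x1d,0x1a,0x17] = 24 24 c1 ee 0c

  after D0: wrote 4B at 0x05 = 2b725489
  after D1: wrote 4B at 0x01 = 4479772b
  after D2: wrote 7B at 0x02 = 47af0eee24dc64
  after D3: wrote 7B at 0x01 = c15547af0eee24
  after D4: wrote 7B at 0x18 = af0eee2464c155
query mem[0x07]=0x24, mem[0x1b]=0x24, mem[0x1d]=0xc1, mem[0x1a]=0xee, mem[0x17]=0x0c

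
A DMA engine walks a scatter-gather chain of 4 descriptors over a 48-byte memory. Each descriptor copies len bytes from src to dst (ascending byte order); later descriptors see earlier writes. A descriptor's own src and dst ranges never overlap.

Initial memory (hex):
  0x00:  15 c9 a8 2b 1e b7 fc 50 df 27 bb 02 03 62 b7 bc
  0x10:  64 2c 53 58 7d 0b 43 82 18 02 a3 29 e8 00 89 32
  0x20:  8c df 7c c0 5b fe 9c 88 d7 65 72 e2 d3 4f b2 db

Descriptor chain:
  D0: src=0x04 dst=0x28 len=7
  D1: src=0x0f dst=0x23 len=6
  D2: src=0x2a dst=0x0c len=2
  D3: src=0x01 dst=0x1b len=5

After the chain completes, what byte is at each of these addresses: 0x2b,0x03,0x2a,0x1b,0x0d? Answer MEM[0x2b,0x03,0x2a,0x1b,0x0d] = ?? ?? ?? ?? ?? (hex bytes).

MEM[0x2b,0x03,0x2a,0x1b,0x0d] = 50 2b fc c9 50

[0] 0x04->0x28 len=7 : 1e b7 fc 50 df 27 bb
[1] 0x0f->0x23 len=6 : bc 64 2c 53 58 7d
[2] 0x2a->0x0c len=2 : fc 50
[3] 0x01->0x1b len=5 : c9 a8 2b 1e b7
query mem[0x2b]=0x50, mem[0x03]=0x2b, mem[0x2a]=0xfc, mem[0x1b]=0xc9, mem[0x0d]=0x50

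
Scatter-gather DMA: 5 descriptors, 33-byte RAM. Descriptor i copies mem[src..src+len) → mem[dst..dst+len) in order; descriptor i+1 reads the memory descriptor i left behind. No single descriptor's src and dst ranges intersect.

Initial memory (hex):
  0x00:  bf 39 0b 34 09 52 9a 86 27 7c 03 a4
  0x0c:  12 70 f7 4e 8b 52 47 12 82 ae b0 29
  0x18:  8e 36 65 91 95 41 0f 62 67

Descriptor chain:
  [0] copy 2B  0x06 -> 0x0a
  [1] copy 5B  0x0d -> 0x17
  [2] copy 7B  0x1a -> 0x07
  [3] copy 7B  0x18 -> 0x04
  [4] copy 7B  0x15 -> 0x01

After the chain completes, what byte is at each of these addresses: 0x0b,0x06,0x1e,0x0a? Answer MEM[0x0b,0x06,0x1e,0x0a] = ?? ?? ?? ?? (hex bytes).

#0 dst[0x0a+2] := {0x9a,0x86}
#1 dst[0x17+5] := {0x70,0xf7,0x4e,0x8b,0x52}
#2 dst[0x07+7] := {0x8b,0x52,0x95,0x41,0x0f,0x62,0x67}
#3 dst[0x04+7] := {0xf7,0x4e,0x8b,0x52,0x95,0x41,0x0f}
#4 dst[0x01+7] := {0xae,0xb0,0x70,0xf7,0x4e,0x8b,0x52}
query mem[0x0b]=0x0f, mem[0x06]=0x8b, mem[0x1e]=0x0f, mem[0x0a]=0x0f

MEM[0x0b,0x06,0x1e,0x0a] = 0f 8b 0f 0f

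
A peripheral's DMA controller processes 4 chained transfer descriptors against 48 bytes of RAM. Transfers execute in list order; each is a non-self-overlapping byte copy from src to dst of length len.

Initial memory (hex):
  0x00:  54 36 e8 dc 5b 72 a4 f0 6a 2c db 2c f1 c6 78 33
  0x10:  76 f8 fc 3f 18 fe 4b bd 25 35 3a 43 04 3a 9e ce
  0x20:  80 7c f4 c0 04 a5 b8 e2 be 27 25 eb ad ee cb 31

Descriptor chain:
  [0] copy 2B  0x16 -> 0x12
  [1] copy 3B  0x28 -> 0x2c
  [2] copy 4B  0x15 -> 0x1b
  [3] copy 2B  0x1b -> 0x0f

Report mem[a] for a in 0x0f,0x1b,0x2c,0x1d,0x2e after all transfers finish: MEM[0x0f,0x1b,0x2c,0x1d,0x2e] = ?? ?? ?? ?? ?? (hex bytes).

[0] 0x16->0x12 len=2 : 4b bd
[1] 0x28->0x2c len=3 : be 27 25
[2] 0x15->0x1b len=4 : fe 4b bd 25
[3] 0x1b->0x0f len=2 : fe 4b
query mem[0x0f]=0xfe, mem[0x1b]=0xfe, mem[0x2c]=0xbe, mem[0x1d]=0xbd, mem[0x2e]=0x25

MEM[0x0f,0x1b,0x2c,0x1d,0x2e] = fe fe be bd 25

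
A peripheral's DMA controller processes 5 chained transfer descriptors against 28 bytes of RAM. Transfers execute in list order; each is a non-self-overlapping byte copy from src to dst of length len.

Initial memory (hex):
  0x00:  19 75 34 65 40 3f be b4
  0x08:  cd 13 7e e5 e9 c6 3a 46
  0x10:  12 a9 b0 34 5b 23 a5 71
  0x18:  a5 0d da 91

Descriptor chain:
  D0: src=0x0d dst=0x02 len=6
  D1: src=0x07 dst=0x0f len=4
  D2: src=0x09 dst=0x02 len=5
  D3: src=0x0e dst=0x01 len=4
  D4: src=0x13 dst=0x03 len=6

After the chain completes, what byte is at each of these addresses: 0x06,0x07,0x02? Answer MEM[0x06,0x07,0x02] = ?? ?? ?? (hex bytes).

MEM[0x06,0x07,0x02] = a5 71 b0

#0 dst[0x02+6] := {0xc6,0x3a,0x46,0x12,0xa9,0xb0}
#1 dst[0x0f+4] := {0xb0,0xcd,0x13,0x7e}
#2 dst[0x02+5] := {0x13,0x7e,0xe5,0xe9,0xc6}
#3 dst[0x01+4] := {0x3a,0xb0,0xcd,0x13}
#4 dst[0x03+6] := {0x34,0x5b,0x23,0xa5,0x71,0xa5}
query mem[0x06]=0xa5, mem[0x07]=0x71, mem[0x02]=0xb0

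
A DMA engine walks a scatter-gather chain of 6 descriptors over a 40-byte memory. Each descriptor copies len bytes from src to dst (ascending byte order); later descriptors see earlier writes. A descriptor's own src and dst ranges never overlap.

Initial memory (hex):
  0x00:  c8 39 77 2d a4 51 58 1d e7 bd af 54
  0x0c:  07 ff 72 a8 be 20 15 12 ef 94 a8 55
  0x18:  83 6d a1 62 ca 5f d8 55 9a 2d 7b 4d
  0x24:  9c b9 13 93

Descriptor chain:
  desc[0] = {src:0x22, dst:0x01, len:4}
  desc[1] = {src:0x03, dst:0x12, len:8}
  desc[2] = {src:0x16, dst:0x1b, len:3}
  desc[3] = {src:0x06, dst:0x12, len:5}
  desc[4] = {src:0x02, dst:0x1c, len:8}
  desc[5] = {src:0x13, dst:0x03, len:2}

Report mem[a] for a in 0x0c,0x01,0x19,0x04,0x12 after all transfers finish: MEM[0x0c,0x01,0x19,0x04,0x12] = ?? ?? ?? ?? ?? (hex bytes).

MEM[0x0c,0x01,0x19,0x04,0x12] = 07 7b af e7 58

#0 dst[0x01+4] := {0x7b,0x4d,0x9c,0xb9}
#1 dst[0x12+8] := {0x9c,0xb9,0x51,0x58,0x1d,0xe7,0xbd,0xaf}
#2 dst[0x1b+3] := {0x1d,0xe7,0xbd}
#3 dst[0x12+5] := {0x58,0x1d,0xe7,0xbd,0xaf}
#4 dst[0x1c+8] := {0x4d,0x9c,0xb9,0x51,0x58,0x1d,0xe7,0xbd}
#5 dst[0x03+2] := {0x1d,0xe7}
query mem[0x0c]=0x07, mem[0x01]=0x7b, mem[0x19]=0xaf, mem[0x04]=0xe7, mem[0x12]=0x58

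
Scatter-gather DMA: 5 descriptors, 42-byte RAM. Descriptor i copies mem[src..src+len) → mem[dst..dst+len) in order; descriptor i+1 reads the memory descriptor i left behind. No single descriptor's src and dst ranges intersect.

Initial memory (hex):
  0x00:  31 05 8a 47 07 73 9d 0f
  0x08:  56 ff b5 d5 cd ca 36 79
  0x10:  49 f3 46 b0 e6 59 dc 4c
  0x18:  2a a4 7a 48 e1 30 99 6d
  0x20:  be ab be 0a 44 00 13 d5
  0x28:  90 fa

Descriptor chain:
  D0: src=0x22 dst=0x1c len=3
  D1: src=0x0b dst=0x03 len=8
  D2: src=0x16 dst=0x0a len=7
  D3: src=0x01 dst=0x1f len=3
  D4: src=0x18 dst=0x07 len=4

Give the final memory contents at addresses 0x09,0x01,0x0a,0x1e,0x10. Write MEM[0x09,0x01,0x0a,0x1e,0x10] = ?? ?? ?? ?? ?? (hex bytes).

  after D0: wrote 3B at 0x1c = be0a44
  after D1: wrote 8B at 0x03 = d5cdca367949f346
  after D2: wrote 7B at 0x0a = dc4c2aa47a48be
  after D3: wrote 3B at 0x1f = 058ad5
  after D4: wrote 4B at 0x07 = 2aa47a48
query mem[0x09]=0x7a, mem[0x01]=0x05, mem[0x0a]=0x48, mem[0x1e]=0x44, mem[0x10]=0xbe

MEM[0x09,0x01,0x0a,0x1e,0x10] = 7a 05 48 44 be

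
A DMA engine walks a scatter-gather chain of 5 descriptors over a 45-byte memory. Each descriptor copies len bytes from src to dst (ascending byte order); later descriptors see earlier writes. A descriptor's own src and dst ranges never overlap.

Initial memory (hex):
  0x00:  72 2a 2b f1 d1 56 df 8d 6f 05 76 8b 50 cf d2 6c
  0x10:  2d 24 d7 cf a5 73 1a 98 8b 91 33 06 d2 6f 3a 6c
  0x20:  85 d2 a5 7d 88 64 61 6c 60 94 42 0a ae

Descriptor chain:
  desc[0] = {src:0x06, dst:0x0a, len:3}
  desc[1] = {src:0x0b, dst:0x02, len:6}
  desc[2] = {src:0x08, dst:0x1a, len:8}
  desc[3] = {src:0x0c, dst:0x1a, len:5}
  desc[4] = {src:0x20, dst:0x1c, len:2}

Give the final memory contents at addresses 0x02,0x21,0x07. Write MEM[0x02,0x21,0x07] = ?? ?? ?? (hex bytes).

  after D0: wrote 3B at 0x0a = df8d6f
  after D1: wrote 6B at 0x02 = 8d6fcfd26c2d
  after D2: wrote 8B at 0x1a = 6f05df8d6fcfd26c
  after D3: wrote 5B at 0x1a = 6fcfd26c2d
  after D4: wrote 2B at 0x1c = d26c
query mem[0x02]=0x8d, mem[0x21]=0x6c, mem[0x07]=0x2d

MEM[0x02,0x21,0x07] = 8d 6c 2d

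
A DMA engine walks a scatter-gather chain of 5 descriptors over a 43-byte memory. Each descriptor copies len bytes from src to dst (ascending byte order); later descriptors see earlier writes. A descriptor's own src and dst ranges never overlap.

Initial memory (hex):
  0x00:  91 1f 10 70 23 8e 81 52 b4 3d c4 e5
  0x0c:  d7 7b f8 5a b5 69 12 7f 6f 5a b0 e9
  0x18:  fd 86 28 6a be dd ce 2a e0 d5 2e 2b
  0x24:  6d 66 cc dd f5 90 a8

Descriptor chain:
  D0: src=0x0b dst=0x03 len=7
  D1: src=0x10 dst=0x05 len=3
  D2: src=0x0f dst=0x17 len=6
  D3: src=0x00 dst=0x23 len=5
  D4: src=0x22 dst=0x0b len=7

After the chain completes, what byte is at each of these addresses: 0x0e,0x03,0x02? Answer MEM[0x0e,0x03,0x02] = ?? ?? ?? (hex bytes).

MEM[0x0e,0x03,0x02] = 10 e5 10

#0 dst[0x03+7] := {0xe5,0xd7,0x7b,0xf8,0x5a,0xb5,0x69}
#1 dst[0x05+3] := {0xb5,0x69,0x12}
#2 dst[0x17+6] := {0x5a,0xb5,0x69,0x12,0x7f,0x6f}
#3 dst[0x23+5] := {0x91,0x1f,0x10,0xe5,0xd7}
#4 dst[0x0b+7] := {0x2e,0x91,0x1f,0x10,0xe5,0xd7,0xf5}
query mem[0x0e]=0x10, mem[0x03]=0xe5, mem[0x02]=0x10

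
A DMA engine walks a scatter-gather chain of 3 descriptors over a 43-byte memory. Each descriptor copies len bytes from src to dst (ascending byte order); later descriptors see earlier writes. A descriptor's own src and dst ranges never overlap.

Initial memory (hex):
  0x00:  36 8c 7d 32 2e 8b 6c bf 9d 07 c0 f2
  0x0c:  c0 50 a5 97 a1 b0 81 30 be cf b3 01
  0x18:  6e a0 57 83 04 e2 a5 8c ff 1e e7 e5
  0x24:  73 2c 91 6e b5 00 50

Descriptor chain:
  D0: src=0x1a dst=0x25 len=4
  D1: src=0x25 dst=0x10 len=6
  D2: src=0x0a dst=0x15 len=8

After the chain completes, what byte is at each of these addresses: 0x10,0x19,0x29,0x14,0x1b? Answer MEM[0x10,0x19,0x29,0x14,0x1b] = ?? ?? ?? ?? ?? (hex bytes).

MEM[0x10,0x19,0x29,0x14,0x1b] = 57 a5 00 00 57

D0: mem[0x25..0x28] <- [57 83 04 e2]
D1: mem[0x10..0x15] <- [57 83 04 e2 00 50]
D2: mem[0x15..0x1c] <- [c0 f2 c0 50 a5 97 57 83]
query mem[0x10]=0x57, mem[0x19]=0xa5, mem[0x29]=0x00, mem[0x14]=0x00, mem[0x1b]=0x57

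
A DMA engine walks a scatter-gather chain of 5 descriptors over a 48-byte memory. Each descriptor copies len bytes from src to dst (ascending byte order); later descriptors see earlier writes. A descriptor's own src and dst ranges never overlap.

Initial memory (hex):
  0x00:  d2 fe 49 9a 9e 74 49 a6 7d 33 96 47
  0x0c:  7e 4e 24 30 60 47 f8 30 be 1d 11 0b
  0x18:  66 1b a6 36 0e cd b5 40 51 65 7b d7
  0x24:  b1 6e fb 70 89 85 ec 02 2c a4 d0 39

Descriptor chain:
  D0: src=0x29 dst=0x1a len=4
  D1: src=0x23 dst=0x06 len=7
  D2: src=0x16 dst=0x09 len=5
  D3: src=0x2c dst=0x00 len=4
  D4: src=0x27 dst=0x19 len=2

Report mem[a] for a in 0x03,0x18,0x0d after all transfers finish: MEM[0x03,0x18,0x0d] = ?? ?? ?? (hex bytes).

MEM[0x03,0x18,0x0d] = 39 66 85

  after D0: wrote 4B at 0x1a = 85ec022c
  after D1: wrote 7B at 0x06 = d7b16efb708985
  after D2: wrote 5B at 0x09 = 110b661b85
  after D3: wrote 4B at 0x00 = 2ca4d039
  after D4: wrote 2B at 0x19 = 7089
query mem[0x03]=0x39, mem[0x18]=0x66, mem[0x0d]=0x85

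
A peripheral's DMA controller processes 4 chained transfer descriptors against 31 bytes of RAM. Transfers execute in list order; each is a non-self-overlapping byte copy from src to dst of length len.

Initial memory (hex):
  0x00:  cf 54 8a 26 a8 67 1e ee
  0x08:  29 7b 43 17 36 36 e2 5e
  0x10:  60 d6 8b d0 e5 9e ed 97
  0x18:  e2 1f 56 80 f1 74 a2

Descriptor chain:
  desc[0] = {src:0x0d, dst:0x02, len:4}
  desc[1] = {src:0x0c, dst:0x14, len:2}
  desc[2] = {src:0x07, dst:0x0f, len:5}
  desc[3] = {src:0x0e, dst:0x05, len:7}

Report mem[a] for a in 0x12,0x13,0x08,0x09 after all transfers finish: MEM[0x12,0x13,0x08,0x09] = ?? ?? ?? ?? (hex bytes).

[0] 0x0d->0x02 len=4 : 36 e2 5e 60
[1] 0x0c->0x14 len=2 : 36 36
[2] 0x07->0x0f len=5 : ee 29 7b 43 17
[3] 0x0e->0x05 len=7 : e2 ee 29 7b 43 17 36
query mem[0x12]=0x43, mem[0x13]=0x17, mem[0x08]=0x7b, mem[0x09]=0x43

MEM[0x12,0x13,0x08,0x09] = 43 17 7b 43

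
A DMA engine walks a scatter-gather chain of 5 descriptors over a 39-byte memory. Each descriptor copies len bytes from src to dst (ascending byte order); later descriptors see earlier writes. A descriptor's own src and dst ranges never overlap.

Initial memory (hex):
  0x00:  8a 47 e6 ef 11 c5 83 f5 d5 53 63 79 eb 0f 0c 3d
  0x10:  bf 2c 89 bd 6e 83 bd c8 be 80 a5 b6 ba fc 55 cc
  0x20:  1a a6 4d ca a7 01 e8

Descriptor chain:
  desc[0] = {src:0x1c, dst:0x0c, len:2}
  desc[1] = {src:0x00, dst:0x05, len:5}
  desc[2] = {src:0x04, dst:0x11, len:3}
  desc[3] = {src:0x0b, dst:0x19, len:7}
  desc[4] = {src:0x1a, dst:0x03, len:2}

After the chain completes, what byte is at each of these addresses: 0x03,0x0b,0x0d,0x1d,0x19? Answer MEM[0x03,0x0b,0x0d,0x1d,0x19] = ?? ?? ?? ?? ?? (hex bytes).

D0: mem[0x0c..0x0d] <- [ba fc]
D1: mem[0x05..0x09] <- [8a 47 e6 ef 11]
D2: mem[0x11..0x13] <- [11 8a 47]
D3: mem[0x19..0x1f] <- [79 ba fc 0c 3d bf 11]
D4: mem[0x03..0x04] <- [ba fc]
query mem[0x03]=0xba, mem[0x0b]=0x79, mem[0x0d]=0xfc, mem[0x1d]=0x3d, mem[0x19]=0x79

MEM[0x03,0x0b,0x0d,0x1d,0x19] = ba 79 fc 3d 79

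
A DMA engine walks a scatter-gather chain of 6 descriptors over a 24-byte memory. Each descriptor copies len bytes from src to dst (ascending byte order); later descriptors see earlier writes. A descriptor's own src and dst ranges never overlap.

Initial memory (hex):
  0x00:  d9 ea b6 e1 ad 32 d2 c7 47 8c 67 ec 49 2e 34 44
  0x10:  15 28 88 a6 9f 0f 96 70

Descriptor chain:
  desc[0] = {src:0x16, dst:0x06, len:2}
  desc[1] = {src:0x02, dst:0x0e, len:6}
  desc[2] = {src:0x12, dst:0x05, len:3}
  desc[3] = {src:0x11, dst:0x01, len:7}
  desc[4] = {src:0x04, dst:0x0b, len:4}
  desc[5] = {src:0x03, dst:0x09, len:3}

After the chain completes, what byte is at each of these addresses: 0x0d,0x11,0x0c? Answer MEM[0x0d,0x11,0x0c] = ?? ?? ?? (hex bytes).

[0] 0x16->0x06 len=2 : 96 70
[1] 0x02->0x0e len=6 : b6 e1 ad 32 96 70
[2] 0x12->0x05 len=3 : 96 70 9f
[3] 0x11->0x01 len=7 : 32 96 70 9f 0f 96 70
[4] 0x04->0x0b len=4 : 9f 0f 96 70
[5] 0x03->0x09 len=3 : 70 9f 0f
query mem[0x0d]=0x96, mem[0x11]=0x32, mem[0x0c]=0x0f

MEM[0x0d,0x11,0x0c] = 96 32 0f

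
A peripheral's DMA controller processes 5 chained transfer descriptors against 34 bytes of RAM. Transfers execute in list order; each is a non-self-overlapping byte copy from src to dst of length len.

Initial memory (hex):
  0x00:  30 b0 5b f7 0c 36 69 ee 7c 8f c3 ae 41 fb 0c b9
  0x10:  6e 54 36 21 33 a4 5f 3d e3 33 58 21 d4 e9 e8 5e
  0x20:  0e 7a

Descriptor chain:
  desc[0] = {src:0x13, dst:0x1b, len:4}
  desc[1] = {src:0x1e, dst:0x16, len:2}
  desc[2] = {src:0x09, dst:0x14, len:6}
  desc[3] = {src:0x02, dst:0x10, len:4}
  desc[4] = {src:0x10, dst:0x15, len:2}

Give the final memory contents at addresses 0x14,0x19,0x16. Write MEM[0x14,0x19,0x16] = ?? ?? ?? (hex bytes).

MEM[0x14,0x19,0x16] = 8f 0c f7

#0 dst[0x1b+4] := {0x21,0x33,0xa4,0x5f}
#1 dst[0x16+2] := {0x5f,0x5e}
#2 dst[0x14+6] := {0x8f,0xc3,0xae,0x41,0xfb,0x0c}
#3 dst[0x10+4] := {0x5b,0xf7,0x0c,0x36}
#4 dst[0x15+2] := {0x5b,0xf7}
query mem[0x14]=0x8f, mem[0x19]=0x0c, mem[0x16]=0xf7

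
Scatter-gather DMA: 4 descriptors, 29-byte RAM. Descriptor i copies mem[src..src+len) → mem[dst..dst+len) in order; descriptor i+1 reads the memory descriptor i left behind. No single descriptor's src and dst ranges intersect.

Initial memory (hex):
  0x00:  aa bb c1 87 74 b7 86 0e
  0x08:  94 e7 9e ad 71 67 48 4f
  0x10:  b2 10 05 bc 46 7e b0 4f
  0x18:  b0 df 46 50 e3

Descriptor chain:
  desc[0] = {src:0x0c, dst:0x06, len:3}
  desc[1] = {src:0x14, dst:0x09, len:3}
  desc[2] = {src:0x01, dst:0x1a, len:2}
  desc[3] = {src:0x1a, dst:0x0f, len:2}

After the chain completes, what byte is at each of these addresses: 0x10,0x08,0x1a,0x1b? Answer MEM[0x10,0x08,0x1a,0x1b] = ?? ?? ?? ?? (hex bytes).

D0: mem[0x06..0x08] <- [71 67 48]
D1: mem[0x09..0x0b] <- [46 7e b0]
D2: mem[0x1a..0x1b] <- [bb c1]
D3: mem[0x0f..0x10] <- [bb c1]
query mem[0x10]=0xc1, mem[0x08]=0x48, mem[0x1a]=0xbb, mem[0x1b]=0xc1

MEM[0x10,0x08,0x1a,0x1b] = c1 48 bb c1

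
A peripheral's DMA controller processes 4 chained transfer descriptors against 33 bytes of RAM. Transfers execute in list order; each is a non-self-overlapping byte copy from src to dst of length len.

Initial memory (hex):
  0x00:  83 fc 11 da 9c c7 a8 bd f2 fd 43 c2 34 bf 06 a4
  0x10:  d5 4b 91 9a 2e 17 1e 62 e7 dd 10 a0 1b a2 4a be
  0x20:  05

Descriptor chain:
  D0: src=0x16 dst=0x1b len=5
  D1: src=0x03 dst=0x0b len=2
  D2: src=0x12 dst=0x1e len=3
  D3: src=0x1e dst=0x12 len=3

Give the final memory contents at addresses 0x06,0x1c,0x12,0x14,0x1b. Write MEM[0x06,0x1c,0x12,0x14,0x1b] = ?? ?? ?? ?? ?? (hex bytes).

MEM[0x06,0x1c,0x12,0x14,0x1b] = a8 62 91 2e 1e

D0: mem[0x1b..0x1f] <- [1e 62 e7 dd 10]
D1: mem[0x0b..0x0c] <- [da 9c]
D2: mem[0x1e..0x20] <- [91 9a 2e]
D3: mem[0x12..0x14] <- [91 9a 2e]
query mem[0x06]=0xa8, mem[0x1c]=0x62, mem[0x12]=0x91, mem[0x14]=0x2e, mem[0x1b]=0x1e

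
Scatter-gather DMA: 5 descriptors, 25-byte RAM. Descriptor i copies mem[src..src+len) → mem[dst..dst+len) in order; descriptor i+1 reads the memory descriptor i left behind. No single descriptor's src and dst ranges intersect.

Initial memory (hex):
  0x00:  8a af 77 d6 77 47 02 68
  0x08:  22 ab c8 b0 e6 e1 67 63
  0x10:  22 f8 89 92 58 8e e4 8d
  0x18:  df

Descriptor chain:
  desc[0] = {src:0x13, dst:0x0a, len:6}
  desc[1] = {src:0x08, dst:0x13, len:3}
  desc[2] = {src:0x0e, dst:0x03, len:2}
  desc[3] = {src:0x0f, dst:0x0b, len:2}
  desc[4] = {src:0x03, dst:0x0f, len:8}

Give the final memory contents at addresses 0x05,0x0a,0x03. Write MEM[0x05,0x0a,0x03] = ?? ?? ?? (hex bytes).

MEM[0x05,0x0a,0x03] = 47 92 8d

#0 dst[0x0a+6] := {0x92,0x58,0x8e,0xe4,0x8d,0xdf}
#1 dst[0x13+3] := {0x22,0xab,0x92}
#2 dst[0x03+2] := {0x8d,0xdf}
#3 dst[0x0b+2] := {0xdf,0x22}
#4 dst[0x0f+8] := {0x8d,0xdf,0x47,0x02,0x68,0x22,0xab,0x92}
query mem[0x05]=0x47, mem[0x0a]=0x92, mem[0x03]=0x8d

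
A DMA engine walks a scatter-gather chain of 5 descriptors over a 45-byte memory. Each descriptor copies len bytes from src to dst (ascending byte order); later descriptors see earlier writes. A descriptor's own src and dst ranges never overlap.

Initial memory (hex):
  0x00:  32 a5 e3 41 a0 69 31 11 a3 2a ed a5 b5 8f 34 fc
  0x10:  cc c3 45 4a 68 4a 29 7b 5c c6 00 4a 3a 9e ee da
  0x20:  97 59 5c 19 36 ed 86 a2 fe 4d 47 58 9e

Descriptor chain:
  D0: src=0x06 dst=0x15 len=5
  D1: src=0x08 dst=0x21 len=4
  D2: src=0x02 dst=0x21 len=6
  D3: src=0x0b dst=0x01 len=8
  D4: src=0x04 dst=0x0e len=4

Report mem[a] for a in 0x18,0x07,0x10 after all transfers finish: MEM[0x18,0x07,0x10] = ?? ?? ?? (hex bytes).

MEM[0x18,0x07,0x10] = 2a c3 cc

#0 dst[0x15+5] := {0x31,0x11,0xa3,0x2a,0xed}
#1 dst[0x21+4] := {0xa3,0x2a,0xed,0xa5}
#2 dst[0x21+6] := {0xe3,0x41,0xa0,0x69,0x31,0x11}
#3 dst[0x01+8] := {0xa5,0xb5,0x8f,0x34,0xfc,0xcc,0xc3,0x45}
#4 dst[0x0e+4] := {0x34,0xfc,0xcc,0xc3}
query mem[0x18]=0x2a, mem[0x07]=0xc3, mem[0x10]=0xcc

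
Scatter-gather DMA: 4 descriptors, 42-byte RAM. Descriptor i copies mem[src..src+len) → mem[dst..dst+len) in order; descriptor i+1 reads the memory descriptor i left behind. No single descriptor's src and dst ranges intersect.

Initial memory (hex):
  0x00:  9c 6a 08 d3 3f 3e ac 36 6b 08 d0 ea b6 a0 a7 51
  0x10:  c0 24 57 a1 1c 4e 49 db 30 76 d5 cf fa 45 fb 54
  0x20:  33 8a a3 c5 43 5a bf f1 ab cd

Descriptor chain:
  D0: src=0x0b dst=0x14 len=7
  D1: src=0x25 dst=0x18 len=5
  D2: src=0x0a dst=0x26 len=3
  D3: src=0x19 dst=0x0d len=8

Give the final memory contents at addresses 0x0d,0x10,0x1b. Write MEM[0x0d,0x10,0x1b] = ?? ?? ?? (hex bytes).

[0] 0x0b->0x14 len=7 : ea b6 a0 a7 51 c0 24
[1] 0x25->0x18 len=5 : 5a bf f1 ab cd
[2] 0x0a->0x26 len=3 : d0 ea b6
[3] 0x19->0x0d len=8 : bf f1 ab cd 45 fb 54 33
query mem[0x0d]=0xbf, mem[0x10]=0xcd, mem[0x1b]=0xab

MEM[0x0d,0x10,0x1b] = bf cd ab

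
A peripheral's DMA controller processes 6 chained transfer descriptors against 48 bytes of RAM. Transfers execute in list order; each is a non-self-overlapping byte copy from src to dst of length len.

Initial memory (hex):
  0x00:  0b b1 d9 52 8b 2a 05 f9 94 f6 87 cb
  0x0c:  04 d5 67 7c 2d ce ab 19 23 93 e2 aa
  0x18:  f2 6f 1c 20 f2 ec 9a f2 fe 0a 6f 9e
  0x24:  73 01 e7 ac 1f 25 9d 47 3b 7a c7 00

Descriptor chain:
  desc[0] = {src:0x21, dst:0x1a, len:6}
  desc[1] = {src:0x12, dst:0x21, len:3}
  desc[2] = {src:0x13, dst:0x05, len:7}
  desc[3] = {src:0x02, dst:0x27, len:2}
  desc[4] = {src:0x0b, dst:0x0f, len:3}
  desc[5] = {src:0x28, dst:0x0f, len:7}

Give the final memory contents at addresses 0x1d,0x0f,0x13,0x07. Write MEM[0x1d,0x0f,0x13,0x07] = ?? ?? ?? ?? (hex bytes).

MEM[0x1d,0x0f,0x13,0x07] = 73 52 3b 93

[0] 0x21->0x1a len=6 : 0a 6f 9e 73 01 e7
[1] 0x12->0x21 len=3 : ab 19 23
[2] 0x13->0x05 len=7 : 19 23 93 e2 aa f2 6f
[3] 0x02->0x27 len=2 : d9 52
[4] 0x0b->0x0f len=3 : 6f 04 d5
[5] 0x28->0x0f len=7 : 52 25 9d 47 3b 7a c7
query mem[0x1d]=0x73, mem[0x0f]=0x52, mem[0x13]=0x3b, mem[0x07]=0x93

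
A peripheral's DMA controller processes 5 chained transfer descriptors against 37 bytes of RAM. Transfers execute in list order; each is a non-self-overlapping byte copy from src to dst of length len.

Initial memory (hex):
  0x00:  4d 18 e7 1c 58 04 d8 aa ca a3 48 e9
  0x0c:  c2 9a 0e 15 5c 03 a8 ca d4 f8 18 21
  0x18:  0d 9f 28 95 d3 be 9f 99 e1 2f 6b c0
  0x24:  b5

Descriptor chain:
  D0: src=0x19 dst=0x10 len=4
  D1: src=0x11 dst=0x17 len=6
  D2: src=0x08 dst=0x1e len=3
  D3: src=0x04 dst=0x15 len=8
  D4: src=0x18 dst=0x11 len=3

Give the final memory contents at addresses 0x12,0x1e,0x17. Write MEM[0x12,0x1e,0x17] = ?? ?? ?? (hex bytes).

  after D0: wrote 4B at 0x10 = 9f2895d3
  after D1: wrote 6B at 0x17 = 2895d3d4f818
  after D2: wrote 3B at 0x1e = caa348
  after D3: wrote 8B at 0x15 = 5804d8aacaa348e9
  after D4: wrote 3B at 0x11 = aacaa3
query mem[0x12]=0xca, mem[0x1e]=0xca, mem[0x17]=0xd8

MEM[0x12,0x1e,0x17] = ca ca d8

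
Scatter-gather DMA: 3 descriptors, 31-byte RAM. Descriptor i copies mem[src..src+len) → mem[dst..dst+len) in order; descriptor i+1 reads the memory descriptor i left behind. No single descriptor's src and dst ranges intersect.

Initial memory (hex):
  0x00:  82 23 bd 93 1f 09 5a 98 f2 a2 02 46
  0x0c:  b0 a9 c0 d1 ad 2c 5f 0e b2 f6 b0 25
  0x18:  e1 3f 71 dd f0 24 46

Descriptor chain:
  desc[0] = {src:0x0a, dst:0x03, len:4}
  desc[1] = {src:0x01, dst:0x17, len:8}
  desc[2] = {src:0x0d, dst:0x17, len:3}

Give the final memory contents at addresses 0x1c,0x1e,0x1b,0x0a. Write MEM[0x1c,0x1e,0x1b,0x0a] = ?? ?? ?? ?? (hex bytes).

MEM[0x1c,0x1e,0x1b,0x0a] = a9 f2 b0 02

  after D0: wrote 4B at 0x03 = 0246b0a9
  after D1: wrote 8B at 0x17 = 23bd0246b0a998f2
  after D2: wrote 3B at 0x17 = a9c0d1
query mem[0x1c]=0xa9, mem[0x1e]=0xf2, mem[0x1b]=0xb0, mem[0x0a]=0x02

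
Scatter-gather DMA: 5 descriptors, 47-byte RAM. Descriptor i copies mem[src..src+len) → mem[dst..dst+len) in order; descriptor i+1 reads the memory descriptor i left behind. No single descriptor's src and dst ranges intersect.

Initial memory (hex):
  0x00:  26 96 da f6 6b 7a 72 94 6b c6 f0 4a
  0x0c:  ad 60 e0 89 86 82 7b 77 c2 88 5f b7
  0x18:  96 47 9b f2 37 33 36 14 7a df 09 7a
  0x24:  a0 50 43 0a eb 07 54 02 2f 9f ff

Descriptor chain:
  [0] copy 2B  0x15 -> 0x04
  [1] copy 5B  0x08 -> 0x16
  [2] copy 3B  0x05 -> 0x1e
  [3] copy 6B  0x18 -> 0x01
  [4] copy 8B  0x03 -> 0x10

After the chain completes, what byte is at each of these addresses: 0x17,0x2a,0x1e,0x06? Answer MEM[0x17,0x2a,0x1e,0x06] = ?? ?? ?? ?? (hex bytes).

  after D0: wrote 2B at 0x04 = 885f
  after D1: wrote 5B at 0x16 = 6bc6f04aad
  after D2: wrote 3B at 0x1e = 5f7294
  after D3: wrote 6B at 0x01 = f04aadf23733
  after D4: wrote 8B at 0x10 = adf23733946bc6f0
query mem[0x17]=0xf0, mem[0x2a]=0x54, mem[0x1e]=0x5f, mem[0x06]=0x33

MEM[0x17,0x2a,0x1e,0x06] = f0 54 5f 33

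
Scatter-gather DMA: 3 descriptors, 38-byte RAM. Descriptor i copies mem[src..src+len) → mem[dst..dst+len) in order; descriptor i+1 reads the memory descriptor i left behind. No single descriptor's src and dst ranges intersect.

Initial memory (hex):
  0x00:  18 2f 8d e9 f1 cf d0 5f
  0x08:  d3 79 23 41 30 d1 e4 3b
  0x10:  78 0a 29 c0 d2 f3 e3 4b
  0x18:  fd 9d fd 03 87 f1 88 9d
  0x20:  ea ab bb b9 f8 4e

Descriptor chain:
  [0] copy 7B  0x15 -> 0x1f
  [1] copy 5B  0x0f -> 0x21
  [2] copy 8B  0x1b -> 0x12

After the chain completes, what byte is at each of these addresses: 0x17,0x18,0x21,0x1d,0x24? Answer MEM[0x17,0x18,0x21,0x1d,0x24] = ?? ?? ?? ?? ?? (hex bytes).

  after D0: wrote 7B at 0x1f = f3e34bfd9dfd03
  after D1: wrote 5B at 0x21 = 3b780a29c0
  after D2: wrote 8B at 0x12 = 0387f188f3e33b78
query mem[0x17]=0xe3, mem[0x18]=0x3b, mem[0x21]=0x3b, mem[0x1d]=0xf1, mem[0x24]=0x29

MEM[0x17,0x18,0x21,0x1d,0x24] = e3 3b 3b f1 29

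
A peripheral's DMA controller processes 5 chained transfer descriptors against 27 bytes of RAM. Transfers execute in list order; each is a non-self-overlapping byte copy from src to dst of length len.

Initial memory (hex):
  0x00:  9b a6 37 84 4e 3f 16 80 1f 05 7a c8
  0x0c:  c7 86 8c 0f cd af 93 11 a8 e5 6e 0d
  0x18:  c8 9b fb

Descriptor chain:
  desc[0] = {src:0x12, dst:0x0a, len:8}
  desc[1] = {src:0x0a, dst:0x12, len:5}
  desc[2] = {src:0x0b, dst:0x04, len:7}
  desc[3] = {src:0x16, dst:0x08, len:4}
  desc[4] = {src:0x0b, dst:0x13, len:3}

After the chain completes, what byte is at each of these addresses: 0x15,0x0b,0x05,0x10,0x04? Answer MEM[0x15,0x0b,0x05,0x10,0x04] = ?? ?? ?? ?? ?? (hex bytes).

MEM[0x15,0x0b,0x05,0x10,0x04] = e5 9b a8 c8 11

[0] 0x12->0x0a len=8 : 93 11 a8 e5 6e 0d c8 9b
[1] 0x0a->0x12 len=5 : 93 11 a8 e5 6e
[2] 0x0b->0x04 len=7 : 11 a8 e5 6e 0d c8 9b
[3] 0x16->0x08 len=4 : 6e 0d c8 9b
[4] 0x0b->0x13 len=3 : 9b a8 e5
query mem[0x15]=0xe5, mem[0x0b]=0x9b, mem[0x05]=0xa8, mem[0x10]=0xc8, mem[0x04]=0x11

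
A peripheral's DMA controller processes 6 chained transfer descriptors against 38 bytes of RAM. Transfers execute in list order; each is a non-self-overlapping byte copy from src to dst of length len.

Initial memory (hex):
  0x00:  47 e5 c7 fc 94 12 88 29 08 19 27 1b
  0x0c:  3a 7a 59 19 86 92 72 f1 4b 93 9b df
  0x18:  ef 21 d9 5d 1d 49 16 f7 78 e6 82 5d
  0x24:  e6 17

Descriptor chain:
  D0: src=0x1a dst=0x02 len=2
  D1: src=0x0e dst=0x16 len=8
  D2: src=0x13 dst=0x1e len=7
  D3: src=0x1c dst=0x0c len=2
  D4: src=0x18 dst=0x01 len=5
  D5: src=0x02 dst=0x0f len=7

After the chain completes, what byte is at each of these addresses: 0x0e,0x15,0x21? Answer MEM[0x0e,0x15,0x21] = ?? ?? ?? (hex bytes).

#0 dst[0x02+2] := {0xd9,0x5d}
#1 dst[0x16+8] := {0x59,0x19,0x86,0x92,0x72,0xf1,0x4b,0x93}
#2 dst[0x1e+7] := {0xf1,0x4b,0x93,0x59,0x19,0x86,0x92}
#3 dst[0x0c+2] := {0x4b,0x93}
#4 dst[0x01+5] := {0x86,0x92,0x72,0xf1,0x4b}
#5 dst[0x0f+7] := {0x92,0x72,0xf1,0x4b,0x88,0x29,0x08}
query mem[0x0e]=0x59, mem[0x15]=0x08, mem[0x21]=0x59

MEM[0x0e,0x15,0x21] = 59 08 59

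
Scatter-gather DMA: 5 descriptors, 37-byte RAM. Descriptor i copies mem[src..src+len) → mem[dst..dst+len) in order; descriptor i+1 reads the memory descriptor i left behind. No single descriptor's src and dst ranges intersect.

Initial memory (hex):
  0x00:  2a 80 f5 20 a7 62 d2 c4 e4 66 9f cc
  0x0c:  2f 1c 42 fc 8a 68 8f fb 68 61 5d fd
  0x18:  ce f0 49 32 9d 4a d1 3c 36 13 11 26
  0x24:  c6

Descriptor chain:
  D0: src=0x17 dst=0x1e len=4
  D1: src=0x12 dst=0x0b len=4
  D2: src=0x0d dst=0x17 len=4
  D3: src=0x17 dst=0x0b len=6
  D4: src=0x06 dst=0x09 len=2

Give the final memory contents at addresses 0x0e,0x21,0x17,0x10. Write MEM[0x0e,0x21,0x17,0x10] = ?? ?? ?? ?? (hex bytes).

  after D0: wrote 4B at 0x1e = fdcef049
  after D1: wrote 4B at 0x0b = 8ffb6861
  after D2: wrote 4B at 0x17 = 6861fc8a
  after D3: wrote 6B at 0x0b = 6861fc8a329d
  after D4: wrote 2B at 0x09 = d2c4
query mem[0x0e]=0x8a, mem[0x21]=0x49, mem[0x17]=0x68, mem[0x10]=0x9d

MEM[0x0e,0x21,0x17,0x10] = 8a 49 68 9d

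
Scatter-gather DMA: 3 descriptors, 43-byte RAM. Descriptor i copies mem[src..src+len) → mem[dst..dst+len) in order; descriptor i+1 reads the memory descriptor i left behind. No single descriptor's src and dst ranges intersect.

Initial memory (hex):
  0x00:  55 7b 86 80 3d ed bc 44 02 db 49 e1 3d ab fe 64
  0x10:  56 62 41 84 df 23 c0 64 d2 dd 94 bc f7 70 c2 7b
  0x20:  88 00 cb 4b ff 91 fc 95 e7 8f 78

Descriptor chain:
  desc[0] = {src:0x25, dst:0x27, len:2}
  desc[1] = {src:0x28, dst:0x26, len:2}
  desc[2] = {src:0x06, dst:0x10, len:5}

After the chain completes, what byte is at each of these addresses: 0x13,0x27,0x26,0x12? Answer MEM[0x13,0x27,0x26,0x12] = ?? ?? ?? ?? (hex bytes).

MEM[0x13,0x27,0x26,0x12] = db 8f fc 02

#0 dst[0x27+2] := {0x91,0xfc}
#1 dst[0x26+2] := {0xfc,0x8f}
#2 dst[0x10+5] := {0xbc,0x44,0x02,0xdb,0x49}
query mem[0x13]=0xdb, mem[0x27]=0x8f, mem[0x26]=0xfc, mem[0x12]=0x02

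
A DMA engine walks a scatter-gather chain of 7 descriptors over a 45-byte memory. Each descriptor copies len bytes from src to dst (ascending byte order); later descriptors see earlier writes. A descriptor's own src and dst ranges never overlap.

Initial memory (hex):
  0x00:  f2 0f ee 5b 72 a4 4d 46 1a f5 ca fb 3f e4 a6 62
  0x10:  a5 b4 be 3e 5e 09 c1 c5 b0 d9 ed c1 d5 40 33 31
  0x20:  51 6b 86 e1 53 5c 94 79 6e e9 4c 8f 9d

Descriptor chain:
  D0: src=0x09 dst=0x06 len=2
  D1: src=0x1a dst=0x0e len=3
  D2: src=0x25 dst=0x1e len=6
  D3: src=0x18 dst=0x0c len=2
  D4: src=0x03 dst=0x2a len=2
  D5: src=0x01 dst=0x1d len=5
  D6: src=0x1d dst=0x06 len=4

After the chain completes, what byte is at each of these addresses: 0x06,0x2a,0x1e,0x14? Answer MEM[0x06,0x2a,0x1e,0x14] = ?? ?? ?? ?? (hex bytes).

[0] 0x09->0x06 len=2 : f5 ca
[1] 0x1a->0x0e len=3 : ed c1 d5
[2] 0x25->0x1e len=6 : 5c 94 79 6e e9 4c
[3] 0x18->0x0c len=2 : b0 d9
[4] 0x03->0x2a len=2 : 5b 72
[5] 0x01->0x1d len=5 : 0f ee 5b 72 a4
[6] 0x1d->0x06 len=4 : 0f ee 5b 72
query mem[0x06]=0x0f, mem[0x2a]=0x5b, mem[0x1e]=0xee, mem[0x14]=0x5e

MEM[0x06,0x2a,0x1e,0x14] = 0f 5b ee 5e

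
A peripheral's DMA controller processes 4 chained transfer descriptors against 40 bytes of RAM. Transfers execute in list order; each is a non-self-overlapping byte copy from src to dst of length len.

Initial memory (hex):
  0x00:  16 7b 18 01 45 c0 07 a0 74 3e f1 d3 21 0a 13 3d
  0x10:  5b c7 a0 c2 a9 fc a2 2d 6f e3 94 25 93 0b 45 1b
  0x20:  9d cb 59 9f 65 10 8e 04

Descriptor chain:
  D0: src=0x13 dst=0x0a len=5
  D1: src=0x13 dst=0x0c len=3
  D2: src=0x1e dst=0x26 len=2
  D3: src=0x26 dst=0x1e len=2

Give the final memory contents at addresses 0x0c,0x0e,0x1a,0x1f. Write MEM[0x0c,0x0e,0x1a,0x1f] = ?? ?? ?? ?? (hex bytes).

MEM[0x0c,0x0e,0x1a,0x1f] = c2 fc 94 1b

[0] 0x13->0x0a len=5 : c2 a9 fc a2 2d
[1] 0x13->0x0c len=3 : c2 a9 fc
[2] 0x1e->0x26 len=2 : 45 1b
[3] 0x26->0x1e len=2 : 45 1b
query mem[0x0c]=0xc2, mem[0x0e]=0xfc, mem[0x1a]=0x94, mem[0x1f]=0x1b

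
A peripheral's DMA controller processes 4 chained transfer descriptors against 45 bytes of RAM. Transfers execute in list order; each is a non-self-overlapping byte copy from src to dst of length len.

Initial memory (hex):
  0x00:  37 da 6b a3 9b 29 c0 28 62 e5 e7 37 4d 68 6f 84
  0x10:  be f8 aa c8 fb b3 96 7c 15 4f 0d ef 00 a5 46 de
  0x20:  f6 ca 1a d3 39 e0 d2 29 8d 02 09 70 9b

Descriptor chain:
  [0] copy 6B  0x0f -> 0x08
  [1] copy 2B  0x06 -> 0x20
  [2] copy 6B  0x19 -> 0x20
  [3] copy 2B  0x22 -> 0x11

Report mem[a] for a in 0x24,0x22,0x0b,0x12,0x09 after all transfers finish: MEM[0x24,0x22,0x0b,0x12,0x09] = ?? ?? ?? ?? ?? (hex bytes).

MEM[0x24,0x22,0x0b,0x12,0x09] = a5 ef aa 00 be

#0 dst[0x08+6] := {0x84,0xbe,0xf8,0xaa,0xc8,0xfb}
#1 dst[0x20+2] := {0xc0,0x28}
#2 dst[0x20+6] := {0x4f,0x0d,0xef,0x00,0xa5,0x46}
#3 dst[0x11+2] := {0xef,0x00}
query mem[0x24]=0xa5, mem[0x22]=0xef, mem[0x0b]=0xaa, mem[0x12]=0x00, mem[0x09]=0xbe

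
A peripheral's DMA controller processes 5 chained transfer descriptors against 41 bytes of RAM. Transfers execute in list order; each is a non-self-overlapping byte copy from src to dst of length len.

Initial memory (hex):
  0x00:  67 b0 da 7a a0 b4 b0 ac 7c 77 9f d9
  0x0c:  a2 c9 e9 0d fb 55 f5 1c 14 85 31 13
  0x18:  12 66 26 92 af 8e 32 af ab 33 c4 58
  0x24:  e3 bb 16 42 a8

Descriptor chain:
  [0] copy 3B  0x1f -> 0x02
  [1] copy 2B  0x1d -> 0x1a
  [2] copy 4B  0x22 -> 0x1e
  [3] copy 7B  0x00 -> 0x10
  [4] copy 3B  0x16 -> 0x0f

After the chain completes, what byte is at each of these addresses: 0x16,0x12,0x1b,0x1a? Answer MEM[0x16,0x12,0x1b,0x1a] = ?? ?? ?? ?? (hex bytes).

MEM[0x16,0x12,0x1b,0x1a] = b0 af 32 8e

  after D0: wrote 3B at 0x02 = afab33
  after D1: wrote 2B at 0x1a = 8e32
  after D2: wrote 4B at 0x1e = c458e3bb
  after D3: wrote 7B at 0x10 = 67b0afab33b4b0
  after D4: wrote 3B at 0x0f = b01312
query mem[0x16]=0xb0, mem[0x12]=0xaf, mem[0x1b]=0x32, mem[0x1a]=0x8e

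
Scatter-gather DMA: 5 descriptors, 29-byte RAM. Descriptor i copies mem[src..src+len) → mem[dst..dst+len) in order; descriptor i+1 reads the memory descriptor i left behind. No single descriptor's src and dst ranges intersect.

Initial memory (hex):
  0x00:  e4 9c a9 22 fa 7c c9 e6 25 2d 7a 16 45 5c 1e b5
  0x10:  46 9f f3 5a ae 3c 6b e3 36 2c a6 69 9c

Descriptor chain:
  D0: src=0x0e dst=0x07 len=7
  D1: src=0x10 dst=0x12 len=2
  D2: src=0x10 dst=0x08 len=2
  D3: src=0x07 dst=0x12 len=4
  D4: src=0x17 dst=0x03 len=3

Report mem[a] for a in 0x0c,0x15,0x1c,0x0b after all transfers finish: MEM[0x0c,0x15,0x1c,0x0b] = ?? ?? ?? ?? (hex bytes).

MEM[0x0c,0x15,0x1c,0x0b] = 5a 9f 9c f3

[0] 0x0e->0x07 len=7 : 1e b5 46 9f f3 5a ae
[1] 0x10->0x12 len=2 : 46 9f
[2] 0x10->0x08 len=2 : 46 9f
[3] 0x07->0x12 len=4 : 1e 46 9f 9f
[4] 0x17->0x03 len=3 : e3 36 2c
query mem[0x0c]=0x5a, mem[0x15]=0x9f, mem[0x1c]=0x9c, mem[0x0b]=0xf3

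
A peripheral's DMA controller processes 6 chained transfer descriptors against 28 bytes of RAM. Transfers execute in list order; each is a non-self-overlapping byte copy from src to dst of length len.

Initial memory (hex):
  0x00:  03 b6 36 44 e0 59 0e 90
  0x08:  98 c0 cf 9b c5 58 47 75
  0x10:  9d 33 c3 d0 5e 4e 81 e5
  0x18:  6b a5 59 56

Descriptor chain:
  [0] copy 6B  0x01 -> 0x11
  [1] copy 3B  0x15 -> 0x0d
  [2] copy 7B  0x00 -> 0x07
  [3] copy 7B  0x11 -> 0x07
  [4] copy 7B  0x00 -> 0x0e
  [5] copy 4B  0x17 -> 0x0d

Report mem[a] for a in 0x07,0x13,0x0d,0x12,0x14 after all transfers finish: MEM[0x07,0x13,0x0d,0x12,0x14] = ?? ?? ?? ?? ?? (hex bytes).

MEM[0x07,0x13,0x0d,0x12,0x14] = b6 59 e5 e0 0e

  after D0: wrote 6B at 0x11 = b63644e0590e
  after D1: wrote 3B at 0x0d = 590ee5
  after D2: wrote 7B at 0x07 = 03b63644e0590e
  after D3: wrote 7B at 0x07 = b63644e0590ee5
  after D4: wrote 7B at 0x0e = 03b63644e0590e
  after D5: wrote 4B at 0x0d = e56ba559
query mem[0x07]=0xb6, mem[0x13]=0x59, mem[0x0d]=0xe5, mem[0x12]=0xe0, mem[0x14]=0x0e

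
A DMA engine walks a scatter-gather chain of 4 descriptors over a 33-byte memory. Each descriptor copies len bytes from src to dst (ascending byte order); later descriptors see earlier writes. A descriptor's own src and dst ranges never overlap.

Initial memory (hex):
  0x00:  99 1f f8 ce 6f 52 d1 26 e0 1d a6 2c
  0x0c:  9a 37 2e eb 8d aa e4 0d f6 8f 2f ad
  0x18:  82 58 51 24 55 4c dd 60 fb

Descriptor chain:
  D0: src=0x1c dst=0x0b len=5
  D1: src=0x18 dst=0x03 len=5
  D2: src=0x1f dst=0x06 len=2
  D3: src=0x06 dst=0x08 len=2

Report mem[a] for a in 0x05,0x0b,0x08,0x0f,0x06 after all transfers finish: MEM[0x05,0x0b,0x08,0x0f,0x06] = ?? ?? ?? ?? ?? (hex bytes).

MEM[0x05,0x0b,0x08,0x0f,0x06] = 51 55 60 fb 60

[0] 0x1c->0x0b len=5 : 55 4c dd 60 fb
[1] 0x18->0x03 len=5 : 82 58 51 24 55
[2] 0x1f->0x06 len=2 : 60 fb
[3] 0x06->0x08 len=2 : 60 fb
query mem[0x05]=0x51, mem[0x0b]=0x55, mem[0x08]=0x60, mem[0x0f]=0xfb, mem[0x06]=0x60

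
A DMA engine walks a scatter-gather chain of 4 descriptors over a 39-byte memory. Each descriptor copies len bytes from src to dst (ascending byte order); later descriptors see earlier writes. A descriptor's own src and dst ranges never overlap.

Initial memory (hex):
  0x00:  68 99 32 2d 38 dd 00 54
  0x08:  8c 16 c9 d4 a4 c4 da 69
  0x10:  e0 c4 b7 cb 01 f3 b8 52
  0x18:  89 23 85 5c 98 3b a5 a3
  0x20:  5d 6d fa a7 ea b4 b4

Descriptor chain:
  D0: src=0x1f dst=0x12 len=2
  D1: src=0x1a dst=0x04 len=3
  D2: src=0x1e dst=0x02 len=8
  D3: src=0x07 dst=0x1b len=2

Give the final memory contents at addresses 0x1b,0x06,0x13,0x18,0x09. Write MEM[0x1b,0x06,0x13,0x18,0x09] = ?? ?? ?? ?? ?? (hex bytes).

MEM[0x1b,0x06,0x13,0x18,0x09] = a7 fa 5d 89 b4

[0] 0x1f->0x12 len=2 : a3 5d
[1] 0x1a->0x04 len=3 : 85 5c 98
[2] 0x1e->0x02 len=8 : a5 a3 5d 6d fa a7 ea b4
[3] 0x07->0x1b len=2 : a7 ea
query mem[0x1b]=0xa7, mem[0x06]=0xfa, mem[0x13]=0x5d, mem[0x18]=0x89, mem[0x09]=0xb4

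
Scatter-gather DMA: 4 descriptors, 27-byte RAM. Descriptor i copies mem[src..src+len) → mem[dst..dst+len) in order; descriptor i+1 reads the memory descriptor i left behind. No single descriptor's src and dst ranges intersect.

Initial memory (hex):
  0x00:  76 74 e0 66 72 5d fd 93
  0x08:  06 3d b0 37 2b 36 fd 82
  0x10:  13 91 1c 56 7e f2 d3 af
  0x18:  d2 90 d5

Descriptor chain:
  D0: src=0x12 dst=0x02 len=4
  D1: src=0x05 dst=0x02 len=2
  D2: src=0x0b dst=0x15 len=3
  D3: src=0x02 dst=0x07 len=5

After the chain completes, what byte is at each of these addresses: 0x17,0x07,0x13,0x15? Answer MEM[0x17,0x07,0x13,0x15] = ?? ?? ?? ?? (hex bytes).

[0] 0x12->0x02 len=4 : 1c 56 7e f2
[1] 0x05->0x02 len=2 : f2 fd
[2] 0x0b->0x15 len=3 : 37 2b 36
[3] 0x02->0x07 len=5 : f2 fd 7e f2 fd
query mem[0x17]=0x36, mem[0x07]=0xf2, mem[0x13]=0x56, mem[0x15]=0x37

MEM[0x17,0x07,0x13,0x15] = 36 f2 56 37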